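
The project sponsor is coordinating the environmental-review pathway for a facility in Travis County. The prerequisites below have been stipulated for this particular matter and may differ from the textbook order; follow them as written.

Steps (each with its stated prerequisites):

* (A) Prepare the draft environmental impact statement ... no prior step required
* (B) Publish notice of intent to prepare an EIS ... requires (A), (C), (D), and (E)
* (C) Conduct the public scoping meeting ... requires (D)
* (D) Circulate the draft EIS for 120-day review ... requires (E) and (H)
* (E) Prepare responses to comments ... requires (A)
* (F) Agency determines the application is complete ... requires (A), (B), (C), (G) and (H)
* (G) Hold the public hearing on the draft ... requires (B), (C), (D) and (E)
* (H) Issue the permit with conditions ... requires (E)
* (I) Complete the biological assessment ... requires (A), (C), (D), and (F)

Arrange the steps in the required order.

(A) is the only step with nothing outstanding, so it goes first.
(E) needed (A), now all done → (E).
Next only (H) has its prerequisites met → (H).
(D) needed (E) and (H), now all done → (D).
(C) needed (D), now all done → (C).
Next only (B) has its prerequisites met → (B).
(G) needed (B), (C), (D) and (E), now all done → (G).
(F) is the only step now ready → (F).
(I) needed (A), (C), (D) and (F), now all done → (I).

(A) → (E) → (H) → (D) → (C) → (B) → (G) → (F) → (I)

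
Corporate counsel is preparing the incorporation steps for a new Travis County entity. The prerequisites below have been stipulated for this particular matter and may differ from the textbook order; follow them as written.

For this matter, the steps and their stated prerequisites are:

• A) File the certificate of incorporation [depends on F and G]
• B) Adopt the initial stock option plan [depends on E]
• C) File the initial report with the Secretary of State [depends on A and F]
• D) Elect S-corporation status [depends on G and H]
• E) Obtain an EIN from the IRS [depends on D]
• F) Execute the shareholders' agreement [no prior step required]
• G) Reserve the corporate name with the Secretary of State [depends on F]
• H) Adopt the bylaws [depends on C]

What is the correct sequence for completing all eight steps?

F, G, A, C, H, D, E, B

F has no prerequisites → F first.
G is the only step now ready → G.
A needed F and G, now all done → A.
Next only C has its prerequisites met → C.
Next only H has its prerequisites met → H.
D is the only step now ready → D.
E is the only step now ready → E.
B is the only step now ready → B.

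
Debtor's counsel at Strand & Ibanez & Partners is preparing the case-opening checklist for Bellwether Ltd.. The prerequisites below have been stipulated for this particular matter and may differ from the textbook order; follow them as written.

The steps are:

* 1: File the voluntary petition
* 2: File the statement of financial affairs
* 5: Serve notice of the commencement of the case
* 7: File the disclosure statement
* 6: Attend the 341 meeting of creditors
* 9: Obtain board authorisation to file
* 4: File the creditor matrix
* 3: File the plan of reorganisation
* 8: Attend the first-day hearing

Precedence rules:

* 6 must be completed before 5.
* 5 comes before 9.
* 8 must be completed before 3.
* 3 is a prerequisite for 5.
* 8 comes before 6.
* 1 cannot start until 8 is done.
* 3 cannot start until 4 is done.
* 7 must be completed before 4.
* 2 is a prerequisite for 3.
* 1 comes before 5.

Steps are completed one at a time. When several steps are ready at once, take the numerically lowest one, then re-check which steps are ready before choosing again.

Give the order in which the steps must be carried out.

2 7 4 8 1 3 6 5 9

2, 7 and 8 have no prerequisites; 2 has the earlier label, so 2 is first.
Now 7 and 8 have their prerequisites met. 7 has the earlier label, so 7 next.
4 now also ready, so the ready set is {4, 8}; 4 has the earlier label → 4.
That leaves 8 as the only ready step → 8.
Ready: 1, 3 and 6. 1 has the earlier label → 1.
3 and 6 are both available; 3 has the earlier label → 3.
Next only 6 has its prerequisites met → 6.
Next only 5 has its prerequisites met → 5.
9 needed 5, now all done → 9.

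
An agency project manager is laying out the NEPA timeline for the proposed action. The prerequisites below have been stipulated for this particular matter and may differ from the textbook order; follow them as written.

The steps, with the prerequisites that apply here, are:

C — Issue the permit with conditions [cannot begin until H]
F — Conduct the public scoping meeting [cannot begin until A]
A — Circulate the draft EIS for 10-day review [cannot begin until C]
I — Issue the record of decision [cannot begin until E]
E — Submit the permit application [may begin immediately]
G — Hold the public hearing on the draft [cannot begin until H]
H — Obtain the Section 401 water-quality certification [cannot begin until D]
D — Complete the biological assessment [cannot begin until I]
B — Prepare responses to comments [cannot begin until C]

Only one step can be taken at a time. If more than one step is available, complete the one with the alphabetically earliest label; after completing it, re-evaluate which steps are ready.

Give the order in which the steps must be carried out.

Only E has no prerequisites, so it is first.
I needed E, now all done → I.
D needed I, now all done → D.
Next only H has its prerequisites met → H.
Ready: C and G. C has the earlier label → C.
Now A, B and G have their prerequisites met. A has the earlier label, so A next.
Ready: B, F and G. B has the earlier label → B.
Ready: F and G. F has the earlier label → F.
G is the only step now ready → G.

E, I, D, H, C, A, B, F, G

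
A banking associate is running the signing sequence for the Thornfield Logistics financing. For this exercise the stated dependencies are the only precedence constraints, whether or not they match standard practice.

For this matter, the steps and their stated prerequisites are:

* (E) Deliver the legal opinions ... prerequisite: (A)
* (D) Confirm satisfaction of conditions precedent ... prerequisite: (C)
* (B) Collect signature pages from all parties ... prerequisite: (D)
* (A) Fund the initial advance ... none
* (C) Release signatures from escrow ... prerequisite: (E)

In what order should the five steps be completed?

(A), (E), (C), (D), (B)

Only (A) has no prerequisites, so it is first.
(E) needed (A), now all done → (E).
(C) is the only step now ready → (C).
(D) needed (C), now all done → (D).
That leaves (B) as the only ready step → (B).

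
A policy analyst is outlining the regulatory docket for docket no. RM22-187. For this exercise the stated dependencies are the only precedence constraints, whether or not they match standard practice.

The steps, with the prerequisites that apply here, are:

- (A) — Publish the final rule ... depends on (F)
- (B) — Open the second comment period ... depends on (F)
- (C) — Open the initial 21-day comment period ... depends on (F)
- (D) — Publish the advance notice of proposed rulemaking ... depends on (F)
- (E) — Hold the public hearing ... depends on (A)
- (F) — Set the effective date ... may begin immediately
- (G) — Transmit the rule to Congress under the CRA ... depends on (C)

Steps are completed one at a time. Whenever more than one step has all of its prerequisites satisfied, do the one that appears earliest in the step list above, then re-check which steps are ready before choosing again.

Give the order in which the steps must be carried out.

(F), (A), (B), (C), (D), (E), (G)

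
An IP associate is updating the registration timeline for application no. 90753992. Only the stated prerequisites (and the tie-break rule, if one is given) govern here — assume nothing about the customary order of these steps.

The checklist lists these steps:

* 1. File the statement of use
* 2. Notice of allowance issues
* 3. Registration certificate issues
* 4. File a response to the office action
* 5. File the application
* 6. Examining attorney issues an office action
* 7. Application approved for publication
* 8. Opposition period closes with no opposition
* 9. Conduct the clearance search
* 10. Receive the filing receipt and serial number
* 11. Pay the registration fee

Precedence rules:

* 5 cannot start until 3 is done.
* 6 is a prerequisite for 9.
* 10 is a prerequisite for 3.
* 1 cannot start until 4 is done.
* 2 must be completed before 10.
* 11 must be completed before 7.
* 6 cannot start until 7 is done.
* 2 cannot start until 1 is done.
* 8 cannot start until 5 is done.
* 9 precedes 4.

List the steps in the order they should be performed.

11, 7, 6, 9, 4, 1, 2, 10, 3, 5, 8

11 is the only step with nothing outstanding, so it goes first.
7 needed 11, now all done → 7.
Next only 6 has its prerequisites met → 6.
Next only 9 has its prerequisites met → 9.
That leaves 4 as the only ready step → 4.
Next only 1 has its prerequisites met → 1.
Next only 2 has its prerequisites met → 2.
That leaves 10 as the only ready step → 10.
3 needed 10, now all done → 3.
5 needed 3, now all done → 5.
Next only 8 has its prerequisites met → 8.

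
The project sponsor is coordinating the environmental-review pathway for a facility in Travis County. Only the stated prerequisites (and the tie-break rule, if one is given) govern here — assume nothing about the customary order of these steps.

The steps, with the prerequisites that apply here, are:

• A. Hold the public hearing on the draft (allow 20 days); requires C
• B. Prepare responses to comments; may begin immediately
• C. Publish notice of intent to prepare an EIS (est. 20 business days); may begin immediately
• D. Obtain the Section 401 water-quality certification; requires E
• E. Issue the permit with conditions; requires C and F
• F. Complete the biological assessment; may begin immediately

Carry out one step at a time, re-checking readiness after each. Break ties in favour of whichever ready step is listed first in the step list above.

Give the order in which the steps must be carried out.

B → C → A → F → E → D

Nothing is required for B, C and F. B is listed earlier → B first.
Now C and F have their prerequisites met. C is listed earlier, so C next.
A and F are both available; A is listed earlier → A.
That leaves F as the only ready step → F.
E needed C and F, now all done → E.
Next only D has its prerequisites met → D.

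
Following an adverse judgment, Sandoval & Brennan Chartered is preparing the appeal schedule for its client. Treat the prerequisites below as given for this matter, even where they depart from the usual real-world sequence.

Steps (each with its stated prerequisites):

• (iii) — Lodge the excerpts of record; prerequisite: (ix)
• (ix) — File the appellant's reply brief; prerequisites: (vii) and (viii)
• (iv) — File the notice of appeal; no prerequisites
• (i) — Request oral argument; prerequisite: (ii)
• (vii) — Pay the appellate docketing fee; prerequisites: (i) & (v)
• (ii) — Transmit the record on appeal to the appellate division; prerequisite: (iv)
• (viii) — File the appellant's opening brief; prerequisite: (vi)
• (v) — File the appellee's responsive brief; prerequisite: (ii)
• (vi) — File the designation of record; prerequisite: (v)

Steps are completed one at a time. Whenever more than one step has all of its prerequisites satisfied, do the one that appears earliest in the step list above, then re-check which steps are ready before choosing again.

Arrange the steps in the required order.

(iv) (ii) (i) (v) (vii) (vi) (viii) (ix) (iii)

(iv) has no prerequisites → (iv) first.
(ii) needed (iv), now all done → (ii).
Ready: (i) and (v). (i) is listed earlier → (i).
Next only (v) has its prerequisites met → (v).
Ready: (vii) and (vi). (vii) is listed earlier → (vii).
(vi) needed (v), now all done → (vi).
Next only (viii) has its prerequisites met → (viii).
(ix) needed (vii) and (viii), now all done → (ix).
(iii) needed (ix), now all done → (iii).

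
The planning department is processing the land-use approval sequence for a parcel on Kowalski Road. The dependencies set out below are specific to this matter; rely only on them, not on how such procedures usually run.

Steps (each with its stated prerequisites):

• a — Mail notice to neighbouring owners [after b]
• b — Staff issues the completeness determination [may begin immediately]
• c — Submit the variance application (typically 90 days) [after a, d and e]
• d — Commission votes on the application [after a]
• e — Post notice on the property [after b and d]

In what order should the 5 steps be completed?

b → a → d → e → c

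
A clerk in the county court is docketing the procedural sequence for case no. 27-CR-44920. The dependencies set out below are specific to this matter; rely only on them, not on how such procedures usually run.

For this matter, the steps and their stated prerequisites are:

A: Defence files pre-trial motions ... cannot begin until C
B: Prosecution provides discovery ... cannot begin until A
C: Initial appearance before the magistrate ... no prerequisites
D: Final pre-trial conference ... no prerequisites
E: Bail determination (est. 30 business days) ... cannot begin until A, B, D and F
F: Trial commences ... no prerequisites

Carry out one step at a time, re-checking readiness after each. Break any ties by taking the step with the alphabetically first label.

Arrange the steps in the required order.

C, D and F have no prerequisites; C has the earlier label, so C is first.
A, D and F are all available; A has the earlier label → A.
B now also ready, so the ready set is {B, D, F}; B has the earlier label → B.
D and F are both available; D has the earlier label → D.
Next only F has its prerequisites met → F.
E is the only step now ready → E.

C → A → B → D → F → E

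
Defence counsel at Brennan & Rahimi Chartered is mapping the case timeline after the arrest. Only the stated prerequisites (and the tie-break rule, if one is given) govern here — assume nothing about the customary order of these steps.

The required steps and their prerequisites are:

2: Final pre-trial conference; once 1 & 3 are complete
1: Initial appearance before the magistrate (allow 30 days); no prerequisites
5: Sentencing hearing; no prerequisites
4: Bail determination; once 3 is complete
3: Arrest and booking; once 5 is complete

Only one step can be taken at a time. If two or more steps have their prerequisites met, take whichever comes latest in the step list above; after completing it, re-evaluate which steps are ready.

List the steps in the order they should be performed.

5, 3, 4, 1, 2

Nothing is required for 5 and 1. 5 is listed later → 5 first.
Now 3 and 1 have their prerequisites met. 3 is listed later, so 3 next.
Now 4 and 1 have their prerequisites met. 4 is listed later, so 4 next.
Next only 1 has its prerequisites met → 1.
2 is the only step now ready → 2.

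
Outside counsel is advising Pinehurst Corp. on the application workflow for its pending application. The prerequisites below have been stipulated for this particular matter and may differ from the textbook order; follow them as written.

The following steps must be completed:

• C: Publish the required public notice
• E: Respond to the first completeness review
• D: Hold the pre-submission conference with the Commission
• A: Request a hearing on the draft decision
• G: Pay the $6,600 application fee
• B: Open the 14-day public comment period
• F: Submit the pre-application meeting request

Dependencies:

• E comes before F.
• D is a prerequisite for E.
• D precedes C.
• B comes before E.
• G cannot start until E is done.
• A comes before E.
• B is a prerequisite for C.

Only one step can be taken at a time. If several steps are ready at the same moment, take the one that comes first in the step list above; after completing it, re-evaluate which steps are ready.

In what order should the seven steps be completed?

Nothing is required for D, A and B. D is listed earlier → D first.
Now A and B have their prerequisites met. A is listed earlier, so A next.
That leaves B as the only ready step → B.
C and E are both available; C is listed earlier → C.
E needed D, A and B, now all done → E.
Ready: G and F. G is listed earlier → G.
F is the only step now ready → F.

D, A, B, C, E, G, F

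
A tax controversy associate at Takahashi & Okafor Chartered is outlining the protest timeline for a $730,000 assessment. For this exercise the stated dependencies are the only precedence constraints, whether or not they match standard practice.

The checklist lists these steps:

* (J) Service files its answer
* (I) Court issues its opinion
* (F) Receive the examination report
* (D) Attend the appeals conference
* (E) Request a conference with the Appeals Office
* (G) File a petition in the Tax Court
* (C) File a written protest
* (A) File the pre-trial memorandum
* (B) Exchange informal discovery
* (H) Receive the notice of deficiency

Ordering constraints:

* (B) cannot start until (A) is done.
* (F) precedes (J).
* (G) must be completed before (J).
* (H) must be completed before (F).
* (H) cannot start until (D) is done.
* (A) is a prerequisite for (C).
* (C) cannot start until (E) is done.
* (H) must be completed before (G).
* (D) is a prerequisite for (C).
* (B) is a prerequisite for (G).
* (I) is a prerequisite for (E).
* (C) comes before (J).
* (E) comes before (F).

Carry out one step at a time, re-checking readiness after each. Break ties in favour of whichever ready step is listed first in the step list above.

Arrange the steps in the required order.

(I), (D), (E), (A), (C), (B), (H), (F), (G), (J)

Nothing is required for (I), (D) and (A). (I) is listed earlier → (I) first.
Now (D), (E) and (A) have their prerequisites met. (D) is listed earlier, so (D) next.
Ready: (E), (A) and (H). (E) is listed earlier → (E).
Now (A) and (H) have their prerequisites met. (A) is listed earlier, so (A) next.
Now (C), (B) and (H) have their prerequisites met. (C) is listed earlier, so (C) next.
Ready: (B) and (H). (B) is listed earlier → (B).
(H) is the only step now ready → (H).
(F) and (G) are both available; (F) is listed earlier → (F).
(G) is the only step now ready → (G).
Next only (J) has its prerequisites met → (J).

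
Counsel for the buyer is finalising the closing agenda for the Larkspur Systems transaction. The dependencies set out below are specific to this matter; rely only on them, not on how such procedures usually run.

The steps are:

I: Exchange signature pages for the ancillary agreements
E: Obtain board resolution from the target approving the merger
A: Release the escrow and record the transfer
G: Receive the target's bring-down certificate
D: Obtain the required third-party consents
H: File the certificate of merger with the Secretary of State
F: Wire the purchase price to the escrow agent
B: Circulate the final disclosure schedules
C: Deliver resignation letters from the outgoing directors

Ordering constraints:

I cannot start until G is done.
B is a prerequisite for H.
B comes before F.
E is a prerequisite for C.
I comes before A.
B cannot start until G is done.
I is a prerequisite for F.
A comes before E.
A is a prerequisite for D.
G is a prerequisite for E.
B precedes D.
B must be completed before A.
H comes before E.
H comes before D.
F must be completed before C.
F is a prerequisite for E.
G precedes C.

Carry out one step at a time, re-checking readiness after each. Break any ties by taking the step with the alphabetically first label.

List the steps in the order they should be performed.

G has no prerequisites → G first.
Ready: B and I. B has the earlier label → B.
Now H and I have their prerequisites met. H has the earlier label, so H next.
That leaves I as the only ready step → I.
Now A and F have their prerequisites met. A has the earlier label, so A next.
Now D and F have their prerequisites met. D has the earlier label, so D next.
F needed B and I, now all done → F.
E needed A, F, G and H, now all done → E.
C needed E, F and G, now all done → C.

G, B, H, I, A, D, F, E, C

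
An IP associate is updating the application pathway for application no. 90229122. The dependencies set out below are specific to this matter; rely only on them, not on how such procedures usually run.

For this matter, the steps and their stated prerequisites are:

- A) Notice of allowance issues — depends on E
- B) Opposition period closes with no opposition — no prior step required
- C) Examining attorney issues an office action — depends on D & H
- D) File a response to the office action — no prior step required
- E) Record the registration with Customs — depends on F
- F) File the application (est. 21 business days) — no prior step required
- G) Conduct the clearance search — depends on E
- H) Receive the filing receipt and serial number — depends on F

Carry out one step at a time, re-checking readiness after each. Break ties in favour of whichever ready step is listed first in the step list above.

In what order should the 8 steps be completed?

Nothing is required for B, D and F. B is listed earlier → B first.
Now D and F have their prerequisites met. D is listed earlier, so D next.
That leaves F as the only ready step → F.
E and H are both available; E is listed earlier → E.
A, G and H are all available; A is listed earlier → A.
G and H are both available; G is listed earlier → G.
H needed F, now all done → H.
Next only C has its prerequisites met → C.

B, D, F, E, A, G, H, C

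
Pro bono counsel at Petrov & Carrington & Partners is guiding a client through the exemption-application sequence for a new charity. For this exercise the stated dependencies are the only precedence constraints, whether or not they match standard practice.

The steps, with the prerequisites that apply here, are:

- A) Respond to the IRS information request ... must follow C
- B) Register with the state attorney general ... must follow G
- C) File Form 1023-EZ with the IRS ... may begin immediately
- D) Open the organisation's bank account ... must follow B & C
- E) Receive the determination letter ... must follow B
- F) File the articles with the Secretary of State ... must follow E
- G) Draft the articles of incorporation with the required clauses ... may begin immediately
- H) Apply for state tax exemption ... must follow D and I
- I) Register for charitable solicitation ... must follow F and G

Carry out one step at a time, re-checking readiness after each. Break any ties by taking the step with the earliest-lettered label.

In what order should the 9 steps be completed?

C and G have no prerequisites; C has the earlier label, so C is first.
A now also ready, so the ready set is {A, G}; A has the earlier label → A.
That leaves G as the only ready step → G.
B needed G, now all done → B.
Ready: D and E. D has the earlier label → D.
That leaves E as the only ready step → E.
That leaves F as the only ready step → F.
Next only I has its prerequisites met → I.
Next only H has its prerequisites met → H.

C, A, G, B, D, E, F, I, H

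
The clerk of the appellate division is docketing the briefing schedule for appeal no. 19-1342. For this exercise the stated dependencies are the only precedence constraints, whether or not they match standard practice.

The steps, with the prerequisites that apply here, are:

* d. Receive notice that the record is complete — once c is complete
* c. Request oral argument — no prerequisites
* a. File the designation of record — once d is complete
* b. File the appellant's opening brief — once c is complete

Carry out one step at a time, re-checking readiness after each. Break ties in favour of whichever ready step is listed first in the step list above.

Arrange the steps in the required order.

c, d, a, b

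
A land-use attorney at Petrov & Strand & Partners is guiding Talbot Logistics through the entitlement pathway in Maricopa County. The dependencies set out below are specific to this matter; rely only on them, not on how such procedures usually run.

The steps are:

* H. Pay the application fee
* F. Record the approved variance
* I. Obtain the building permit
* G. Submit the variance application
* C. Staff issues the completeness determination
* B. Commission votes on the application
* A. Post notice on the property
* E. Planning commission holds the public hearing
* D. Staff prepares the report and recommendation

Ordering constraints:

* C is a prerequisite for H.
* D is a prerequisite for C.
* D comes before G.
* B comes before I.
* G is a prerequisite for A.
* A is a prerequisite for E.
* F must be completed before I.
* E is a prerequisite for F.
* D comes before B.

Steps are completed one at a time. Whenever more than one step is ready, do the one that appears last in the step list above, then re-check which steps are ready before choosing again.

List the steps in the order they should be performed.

D has no prerequisites → D first.
Now B, C and G have their prerequisites met. B is listed later, so B next.
Now C and G have their prerequisites met. C is listed later, so C next.
H now also ready, so the ready set is {G, H}; G is listed later → G.
A now also ready, so the ready set is {A, H}; A is listed later → A.
Ready: E and H. E is listed later → E.
F and H are both available; F is listed later → F.
I now also ready, so the ready set is {I, H}; I is listed later → I.
H needed C, now all done → H.

D, B, C, G, A, E, F, I, H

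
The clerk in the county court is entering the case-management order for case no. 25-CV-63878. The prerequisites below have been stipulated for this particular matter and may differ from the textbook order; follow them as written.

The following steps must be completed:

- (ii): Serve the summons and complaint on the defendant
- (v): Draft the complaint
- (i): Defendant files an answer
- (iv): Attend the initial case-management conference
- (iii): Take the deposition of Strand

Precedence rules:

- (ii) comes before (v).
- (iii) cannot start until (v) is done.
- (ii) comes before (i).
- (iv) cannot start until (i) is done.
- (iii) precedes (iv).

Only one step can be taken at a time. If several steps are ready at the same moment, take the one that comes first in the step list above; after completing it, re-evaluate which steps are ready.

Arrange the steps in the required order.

(ii) (v) (i) (iii) (iv)

(ii) is the only step with nothing outstanding, so it goes first.
Now (v) and (i) have their prerequisites met. (v) is listed earlier, so (v) next.
(i) and (iii) are both available; (i) is listed earlier → (i).
That leaves (iii) as the only ready step → (iii).
(iv) is the only step now ready → (iv).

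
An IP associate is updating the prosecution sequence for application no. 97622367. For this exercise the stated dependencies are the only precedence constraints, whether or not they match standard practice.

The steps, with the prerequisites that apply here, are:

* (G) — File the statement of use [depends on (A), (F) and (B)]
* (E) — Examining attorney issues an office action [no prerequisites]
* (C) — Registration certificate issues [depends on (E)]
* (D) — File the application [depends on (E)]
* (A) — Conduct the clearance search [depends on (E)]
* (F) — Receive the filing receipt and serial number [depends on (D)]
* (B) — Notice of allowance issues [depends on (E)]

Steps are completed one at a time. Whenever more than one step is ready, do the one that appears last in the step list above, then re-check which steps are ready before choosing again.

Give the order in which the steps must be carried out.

(E), (B), (A), (D), (F), (C), (G)

(E) is the only step with nothing outstanding, so it goes first.
Ready: (B), (A), (D) and (C). (B) is listed later → (B).
(A), (D) and (C) are all available; (A) is listed later → (A).
(D) and (C) are both available; (D) is listed later → (D).
(F) and (C) are both available; (F) is listed later → (F).
Now (C) and (G) have their prerequisites met. (C) is listed later, so (C) next.
Next only (G) has its prerequisites met → (G).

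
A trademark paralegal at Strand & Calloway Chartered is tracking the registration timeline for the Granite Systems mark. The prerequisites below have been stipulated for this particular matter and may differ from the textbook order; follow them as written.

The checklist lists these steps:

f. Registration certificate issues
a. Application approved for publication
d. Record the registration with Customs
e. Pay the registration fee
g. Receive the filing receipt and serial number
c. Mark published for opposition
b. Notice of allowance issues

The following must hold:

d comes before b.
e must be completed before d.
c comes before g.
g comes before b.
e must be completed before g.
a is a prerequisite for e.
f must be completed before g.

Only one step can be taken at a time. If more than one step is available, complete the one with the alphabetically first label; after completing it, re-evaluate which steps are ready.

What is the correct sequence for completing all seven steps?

a, c and f have no prerequisites; a has the earlier label, so a is first.
Now c, e and f have their prerequisites met. c has the earlier label, so c next.
Ready: e and f. e has the earlier label → e.
Ready: d and f. d has the earlier label → d.
f is the only step now ready → f.
g needed c, e and f, now all done → g.
b needed d and g, now all done → b.

a, c, e, d, f, g, b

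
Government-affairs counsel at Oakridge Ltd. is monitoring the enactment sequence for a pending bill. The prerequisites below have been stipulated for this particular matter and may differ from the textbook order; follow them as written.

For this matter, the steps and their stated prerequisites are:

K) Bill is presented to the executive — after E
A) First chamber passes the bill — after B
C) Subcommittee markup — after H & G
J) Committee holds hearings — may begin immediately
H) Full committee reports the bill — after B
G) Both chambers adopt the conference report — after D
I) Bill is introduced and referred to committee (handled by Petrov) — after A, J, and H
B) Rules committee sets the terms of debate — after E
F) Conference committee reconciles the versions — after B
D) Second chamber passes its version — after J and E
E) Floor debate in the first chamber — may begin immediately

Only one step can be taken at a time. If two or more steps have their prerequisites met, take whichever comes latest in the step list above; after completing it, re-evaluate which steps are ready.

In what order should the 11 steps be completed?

E B F H J D G C A I K

E and J have no prerequisites; E is listed later, so E is first.
Ready: B, J and K. B is listed later → B.
F, H and A now also ready, so the ready set is {F, H, J, A, K}; F is listed later → F.
H, J, A and K are all available; H is listed later → H.
Now J, A and K have their prerequisites met. J is listed later, so J next.
Now D, A and K have their prerequisites met. D is listed later, so D next.
G now also ready, so the ready set is {G, A, K}; G is listed later → G.
C, A and K are all available; C is listed later → C.
Now A and K have their prerequisites met. A is listed later, so A next.
Now I and K have their prerequisites met. I is listed later, so I next.
K is the only step now ready → K.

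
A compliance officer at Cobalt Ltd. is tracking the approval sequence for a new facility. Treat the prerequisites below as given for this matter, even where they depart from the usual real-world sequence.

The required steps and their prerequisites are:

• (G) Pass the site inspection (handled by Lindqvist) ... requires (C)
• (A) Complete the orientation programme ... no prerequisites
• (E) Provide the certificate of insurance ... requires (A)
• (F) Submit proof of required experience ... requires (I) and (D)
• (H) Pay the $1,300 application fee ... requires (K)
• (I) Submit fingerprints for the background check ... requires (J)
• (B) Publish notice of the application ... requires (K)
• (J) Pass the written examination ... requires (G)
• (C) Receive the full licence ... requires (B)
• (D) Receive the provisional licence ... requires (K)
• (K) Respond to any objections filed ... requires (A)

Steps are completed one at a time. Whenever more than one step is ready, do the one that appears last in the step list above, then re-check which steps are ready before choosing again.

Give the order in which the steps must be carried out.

(A) (K) (D) (B) (C) (H) (E) (G) (J) (I) (F)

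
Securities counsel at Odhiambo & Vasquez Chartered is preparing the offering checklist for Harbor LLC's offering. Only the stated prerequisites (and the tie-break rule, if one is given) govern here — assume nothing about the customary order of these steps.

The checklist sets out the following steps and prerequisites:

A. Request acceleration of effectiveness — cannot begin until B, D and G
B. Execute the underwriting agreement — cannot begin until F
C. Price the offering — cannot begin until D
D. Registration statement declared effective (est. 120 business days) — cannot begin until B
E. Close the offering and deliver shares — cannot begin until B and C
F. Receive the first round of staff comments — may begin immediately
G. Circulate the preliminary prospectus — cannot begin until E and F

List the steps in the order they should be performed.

F, B, D, C, E, G, A

Only F has no prerequisites, so it is first.
That leaves B as the only ready step → B.
D is the only step now ready → D.
C is the only step now ready → C.
E is the only step now ready → E.
Next only G has its prerequisites met → G.
A is the only step now ready → A.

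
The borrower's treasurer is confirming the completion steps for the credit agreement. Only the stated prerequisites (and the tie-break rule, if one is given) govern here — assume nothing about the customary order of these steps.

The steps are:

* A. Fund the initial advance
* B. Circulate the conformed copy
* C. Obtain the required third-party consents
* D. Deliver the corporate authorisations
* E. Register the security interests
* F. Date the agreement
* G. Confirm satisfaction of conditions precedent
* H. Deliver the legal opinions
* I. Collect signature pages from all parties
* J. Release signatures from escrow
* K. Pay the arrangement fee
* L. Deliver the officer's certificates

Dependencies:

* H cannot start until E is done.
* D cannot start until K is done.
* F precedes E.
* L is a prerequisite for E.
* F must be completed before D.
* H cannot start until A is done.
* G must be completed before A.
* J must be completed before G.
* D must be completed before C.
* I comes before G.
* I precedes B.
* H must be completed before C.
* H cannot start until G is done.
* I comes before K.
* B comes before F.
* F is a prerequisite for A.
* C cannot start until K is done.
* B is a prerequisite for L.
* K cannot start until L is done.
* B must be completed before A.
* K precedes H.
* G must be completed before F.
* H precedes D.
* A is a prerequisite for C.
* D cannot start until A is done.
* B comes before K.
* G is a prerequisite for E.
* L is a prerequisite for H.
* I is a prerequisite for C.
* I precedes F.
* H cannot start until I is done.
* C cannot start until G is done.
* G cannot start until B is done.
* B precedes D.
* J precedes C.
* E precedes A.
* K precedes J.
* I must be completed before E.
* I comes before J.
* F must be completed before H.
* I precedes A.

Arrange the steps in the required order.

I, B, L, K, J, G, F, E, A, H, D, C

Only I has no prerequisites, so it is first.
That leaves B as the only ready step → B.
That leaves L as the only ready step → L.
K needed B, I and L, now all done → K.
J needed I and K, now all done → J.
G needed B, I and J, now all done → G.
Next only F has its prerequisites met → F.
E needed F, G, I and L, now all done → E.
A needed B, E, F, G and I, now all done → A.
That leaves H as the only ready step → H.
D is the only step now ready → D.
C needed A, D, G, H, I, J and K, now all done → C.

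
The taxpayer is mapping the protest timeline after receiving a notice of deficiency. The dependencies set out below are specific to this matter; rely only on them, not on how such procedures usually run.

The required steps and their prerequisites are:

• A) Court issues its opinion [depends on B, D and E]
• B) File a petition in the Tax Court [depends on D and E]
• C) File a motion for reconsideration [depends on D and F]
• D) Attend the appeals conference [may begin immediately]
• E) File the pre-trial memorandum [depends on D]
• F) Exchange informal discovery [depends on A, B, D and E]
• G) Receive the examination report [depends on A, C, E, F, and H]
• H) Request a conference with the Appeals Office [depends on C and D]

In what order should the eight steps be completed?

D → E → B → A → F → C → H → G

D has no prerequisites → D first.
That leaves E as the only ready step → E.
Next only B has its prerequisites met → B.
That leaves A as the only ready step → A.
Next only F has its prerequisites met → F.
C needed D and F, now all done → C.
Next only H has its prerequisites met → H.
G needed A, C, E, F and H, now all done → G.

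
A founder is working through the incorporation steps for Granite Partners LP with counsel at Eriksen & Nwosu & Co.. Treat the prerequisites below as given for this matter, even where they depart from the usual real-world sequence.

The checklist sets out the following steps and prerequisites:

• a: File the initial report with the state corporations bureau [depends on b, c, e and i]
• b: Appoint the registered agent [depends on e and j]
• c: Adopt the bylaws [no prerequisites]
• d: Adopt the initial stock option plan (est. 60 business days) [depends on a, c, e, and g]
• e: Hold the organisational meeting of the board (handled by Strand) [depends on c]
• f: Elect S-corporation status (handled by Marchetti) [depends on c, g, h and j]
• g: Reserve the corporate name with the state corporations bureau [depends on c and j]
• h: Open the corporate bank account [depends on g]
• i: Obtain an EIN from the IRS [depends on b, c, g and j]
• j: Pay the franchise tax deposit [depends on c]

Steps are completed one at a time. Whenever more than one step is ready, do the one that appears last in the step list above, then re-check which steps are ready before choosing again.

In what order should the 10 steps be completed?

c, j, g, h, f, e, b, i, a, d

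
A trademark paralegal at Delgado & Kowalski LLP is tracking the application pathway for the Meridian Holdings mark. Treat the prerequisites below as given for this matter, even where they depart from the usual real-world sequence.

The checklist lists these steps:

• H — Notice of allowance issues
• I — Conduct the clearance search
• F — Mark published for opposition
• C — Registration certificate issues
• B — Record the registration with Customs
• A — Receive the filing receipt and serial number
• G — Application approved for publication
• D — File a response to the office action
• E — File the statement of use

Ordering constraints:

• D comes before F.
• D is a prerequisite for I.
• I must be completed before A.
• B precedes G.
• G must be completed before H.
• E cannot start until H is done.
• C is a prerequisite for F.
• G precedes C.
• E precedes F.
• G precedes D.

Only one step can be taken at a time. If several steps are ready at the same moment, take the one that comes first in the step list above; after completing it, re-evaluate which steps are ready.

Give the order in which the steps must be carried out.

B → G → H → C → D → I → A → E → F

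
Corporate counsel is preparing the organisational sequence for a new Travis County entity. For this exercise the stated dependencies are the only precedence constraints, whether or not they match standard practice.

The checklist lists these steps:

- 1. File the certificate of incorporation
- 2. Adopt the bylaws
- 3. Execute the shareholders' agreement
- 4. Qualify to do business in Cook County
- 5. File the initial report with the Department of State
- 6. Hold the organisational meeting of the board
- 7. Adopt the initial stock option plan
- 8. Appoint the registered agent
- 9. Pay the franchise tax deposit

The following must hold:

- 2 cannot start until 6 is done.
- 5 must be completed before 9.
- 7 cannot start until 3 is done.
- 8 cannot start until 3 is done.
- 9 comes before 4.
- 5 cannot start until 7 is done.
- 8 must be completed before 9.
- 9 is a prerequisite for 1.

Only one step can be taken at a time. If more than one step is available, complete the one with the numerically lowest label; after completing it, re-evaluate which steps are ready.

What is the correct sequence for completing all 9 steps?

3, 6, 2, 7, 5, 8, 9, 1, 4

Nothing is required for 3 and 6. 3 has the earlier label → 3 first.
7 and 8 now also ready, so the ready set is {6, 7, 8}; 6 has the earlier label → 6.
Now 2, 7 and 8 have their prerequisites met. 2 has the earlier label, so 2 next.
Now 7 and 8 have their prerequisites met. 7 has the earlier label, so 7 next.
5 now also ready, so the ready set is {5, 8}; 5 has the earlier label → 5.
8 needed 3, now all done → 8.
That leaves 9 as the only ready step → 9.
Ready: 1 and 4. 1 has the earlier label → 1.
4 needed 9, now all done → 4.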